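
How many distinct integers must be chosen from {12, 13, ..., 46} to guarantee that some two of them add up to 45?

Group the elements by complementary pair {x, 45−x}: {12,33}, {13,32}, {14,31}, …, giving 11 two-element pairs and 13 integers whose partner 45−x falls outside [12,46].
By pigeonhole, treating each of those 24 groups as a pigeonhole, one can pick one integer per group — 24 integers — with no two summing to 45.
The 25th integer lands in an occupied pair, forcing a sum of 45.

25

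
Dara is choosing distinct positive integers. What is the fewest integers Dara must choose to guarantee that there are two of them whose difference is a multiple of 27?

Integers whose pairwise differences are multiples of 27 are exactly those sharing a remainder mod 27. Pigeonhole: the 27 residue classes mod 27 are the pigeonholes.
With 27 integers one could put 1 in each residue class and have no class reach 2.
The 28th integer pushes some class to 2, so 27·1 + 1 = 28.

28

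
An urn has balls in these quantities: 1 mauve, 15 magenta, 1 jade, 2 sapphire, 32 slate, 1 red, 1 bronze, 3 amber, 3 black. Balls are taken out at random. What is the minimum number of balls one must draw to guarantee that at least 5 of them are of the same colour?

By the pigeonhole principle, the 9 colours are the holes; the balls drawn are the pigeons.
To avoid 5 of any one colour, the worst case takes at most 4 of each colour, or every ball of a colour that has fewer than 4.
That gives 1 + 4 + 1 + 2 + 4 + 1 + 1 + 3 + 3 = 20 balls with no colour reaching 5.
The next ball forces some colour to 5, so 20 + 1 = 21.

21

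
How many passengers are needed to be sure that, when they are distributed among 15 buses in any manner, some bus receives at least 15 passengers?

With 210 passengers one could put exactly 14 in each of the 15 buses, and no bus would reach 15.
By pigeonhole, one more passenger must land in a bus that already has 14, giving it 15.
So 15 × 14 + 1 = 211 passengers are required.

211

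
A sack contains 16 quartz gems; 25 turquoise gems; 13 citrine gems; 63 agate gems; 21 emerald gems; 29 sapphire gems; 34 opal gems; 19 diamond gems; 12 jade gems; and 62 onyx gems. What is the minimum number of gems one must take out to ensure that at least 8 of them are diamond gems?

283

In the worst case for collecting diamond gems, every non-diamond gem comes out first.
There are 16 + 25 + 13 + 63 + 21 + 29 + 34 + 12 + 62 = 275 non-diamond gems altogether.
After those, each further gem must be diamond, so 275 + 8 = 283 draws guarantee 8 diamond gems.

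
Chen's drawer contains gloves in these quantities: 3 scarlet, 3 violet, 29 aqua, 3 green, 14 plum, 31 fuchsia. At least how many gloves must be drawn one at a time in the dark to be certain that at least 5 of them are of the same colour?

22

Put each drawn glove into a box by colour. The largest draw with every box below 5 takes min(count, 4) from each colour; colours with fewer than 4 contribute all they have.
Σ min(cᵢ, 4) = 3 + 3 + 4 + 3 + 4 + 4 = 21.
Draw number 21 + 1 = 22 must push one box to 5.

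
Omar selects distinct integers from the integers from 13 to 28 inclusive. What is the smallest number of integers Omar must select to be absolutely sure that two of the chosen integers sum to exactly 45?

11

Two chosen integers sum to 45 exactly when both halves of some pair {x, 45−x} with 17 ≤ x ≤ 45−x ≤ 28 are chosen — 6 such pairs.
The remaining 4 elements (those with no distinct partner in range) can never complete a 45-sum, so the worst case takes all of them and one from each pair: 4 + 6 = 10.
By the pigeonhole principle, the 11th integer has to be the second member of some pair, so 10 + 1 = 11.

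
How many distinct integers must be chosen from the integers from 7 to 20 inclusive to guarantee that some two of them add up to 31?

A set avoiding the sum 31 can contain at most one of each pair {x, 31−x}, plus the 4 elements whose complement lies outside the range.
The integers 7, …, 15 (9 of them) are such a set: any two sum to at least 7+8 = 15 and at most 14+15 = 29 < 31.
Any 10th integer completes one of the 5 pairs, so 10 choices force a sum of 31.

10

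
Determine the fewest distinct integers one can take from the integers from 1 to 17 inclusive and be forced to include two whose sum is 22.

Two chosen integers sum to 22 exactly when both halves of some pair {x, 22−x} with 5 ≤ x ≤ 22−x ≤ 17 are chosen — 6 such pairs.
The remaining 5 elements (those with no distinct partner in range) can never complete a 22-sum, so the worst case takes all of them and one from each pair: 5 + 6 = 11.
Pigeonhole: the 12th integer has to be the second member of some pair, so 11 + 1 = 12.

12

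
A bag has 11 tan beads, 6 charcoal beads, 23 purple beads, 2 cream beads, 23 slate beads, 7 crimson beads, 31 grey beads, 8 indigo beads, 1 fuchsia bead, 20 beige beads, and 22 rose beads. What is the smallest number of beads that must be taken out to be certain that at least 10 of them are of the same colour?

79

By pigeonhole, the 11 colours are the holes; the beads drawn are the pigeons.
To avoid 10 of any one colour, the worst case takes at most 9 of each colour, or every bead of a colour that has fewer than 9.
That gives 9 + 6 + 9 + 2 + 9 + 7 + 9 + 8 + 1 + 9 + 9 = 78 beads with no colour reaching 10.
The next bead forces some colour to 10, so 78 + 1 = 79.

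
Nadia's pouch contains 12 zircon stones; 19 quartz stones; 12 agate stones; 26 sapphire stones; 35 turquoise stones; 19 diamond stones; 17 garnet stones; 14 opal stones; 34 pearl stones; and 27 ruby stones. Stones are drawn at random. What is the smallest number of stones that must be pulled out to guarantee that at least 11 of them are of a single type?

By pigeonhole, put each drawn stone into a box by type. The largest draw with every box below 11 takes min(count, 10) from each type.
Σ min(cᵢ, 10) = 10 + 10 + 10 + 10 + 10 + 10 + 10 + 10 + 10 + 10 = 100.
Draw number 100 + 1 = 101 must push one box to 11.

101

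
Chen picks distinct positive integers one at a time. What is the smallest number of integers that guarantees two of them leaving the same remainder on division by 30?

Pigeonhole: the 30 residue classes mod 30 are the pigeonholes.
With 30 integers one could put 1 in each residue class and have no class reach 2.
The 31st integer pushes some class to 2, so 30·1 + 1 = 31.

31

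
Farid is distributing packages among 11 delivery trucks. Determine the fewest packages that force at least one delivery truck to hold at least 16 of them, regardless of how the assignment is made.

With 165 packages one could put exactly 15 in each of the 11 delivery trucks, and no delivery truck would reach 16.
Pigeonhole: one more package must land in a delivery truck that already has 15, giving it 16.
So 11 × 15 + 1 = 166 packages are required.

166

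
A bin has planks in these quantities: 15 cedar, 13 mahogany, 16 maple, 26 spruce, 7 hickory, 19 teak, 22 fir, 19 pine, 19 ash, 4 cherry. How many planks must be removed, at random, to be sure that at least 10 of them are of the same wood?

84

An adversary could hand out at most 9 planks per wood (hickory, cherry run out sooner): 9 + 9 + 9 + 9 + 7 + 9 + 9 + 9 + 9 + 4 = 83 planks and still no wood has 10.
By the pigeonhole principle, one more plank lands in a wood already at 9, so 84 draws are enough and 83 are not.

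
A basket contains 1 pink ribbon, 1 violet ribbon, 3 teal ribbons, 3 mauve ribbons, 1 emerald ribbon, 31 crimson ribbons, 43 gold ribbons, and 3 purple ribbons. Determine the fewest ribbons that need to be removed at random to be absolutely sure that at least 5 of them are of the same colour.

By pigeonhole, put each drawn ribbon into a box by colour. The largest draw with every box below 5 takes min(count, 4) from each colour; colours with fewer than 4 contribute all they have.
Σ min(cᵢ, 4) = 1 + 1 + 3 + 3 + 1 + 4 + 4 + 3 = 20.
Draw number 20 + 1 = 21 must push one box to 5.

21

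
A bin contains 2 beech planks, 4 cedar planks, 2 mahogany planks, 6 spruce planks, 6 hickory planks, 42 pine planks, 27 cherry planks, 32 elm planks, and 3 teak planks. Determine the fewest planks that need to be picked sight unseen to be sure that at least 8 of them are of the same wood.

An adversary could hand out at most 7 planks per wood (6 woods run out sooner): 2 + 4 + 2 + 6 + 6 + 7 + 7 + 7 + 3 = 44 planks and still no wood has 8.
One more plank lands in a wood already at 7, so 45 draws are enough and 44 are not.

45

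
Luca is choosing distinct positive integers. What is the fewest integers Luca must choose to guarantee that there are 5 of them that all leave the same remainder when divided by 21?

The 21 residue classes mod 21 are the pigeonholes.
With 84 integers one could put 4 in each residue class and have no class reach 5.
The 85th integer pushes some class to 5, so 21·4 + 1 = 85.

85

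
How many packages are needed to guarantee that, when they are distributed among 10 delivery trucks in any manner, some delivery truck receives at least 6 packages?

51

With 50 packages one could put exactly 5 in each of the 10 delivery trucks, and no delivery truck would reach 6.
One more package must land in a delivery truck that already has 5, giving it 6.
So 10 × 5 + 1 = 51 packages are required.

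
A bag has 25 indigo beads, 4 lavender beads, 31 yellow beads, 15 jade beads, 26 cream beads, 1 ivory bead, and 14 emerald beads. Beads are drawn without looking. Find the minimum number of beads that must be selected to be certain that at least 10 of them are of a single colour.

By the pigeonhole principle, the 7 colours are the holes; the beads drawn are the pigeons.
To avoid 10 of any one colour, the worst case takes at most 9 of each colour, or every bead of a colour that has fewer than 9.
That gives 9 + 4 + 9 + 9 + 9 + 1 + 9 = 50 beads with no colour reaching 10.
The next bead forces some colour to 10, so 50 + 1 = 51.

51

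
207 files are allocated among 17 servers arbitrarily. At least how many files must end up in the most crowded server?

13

Pigeonhole: the 17 servers are the holes and the 207 files are the pigeons.
If every server held at most 12 files, the total would be at most 17 × 12 = 204, which is less than 207.
So some server holds at least ⌈207/17⌉ = 13 files.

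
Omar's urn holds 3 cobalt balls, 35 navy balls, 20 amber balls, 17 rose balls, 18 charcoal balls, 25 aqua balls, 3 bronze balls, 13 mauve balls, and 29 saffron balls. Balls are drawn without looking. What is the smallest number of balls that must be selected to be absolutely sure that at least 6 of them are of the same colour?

Put each drawn ball into a box by colour. The largest draw with every box below 6 takes min(count, 5) from each colour; colours with fewer than 5 contribute all they have.
Σ min(cᵢ, 5) = 3 + 5 + 5 + 5 + 5 + 5 + 3 + 5 + 5 = 41.
Draw number 41 + 1 = 42 must push one box to 6.

42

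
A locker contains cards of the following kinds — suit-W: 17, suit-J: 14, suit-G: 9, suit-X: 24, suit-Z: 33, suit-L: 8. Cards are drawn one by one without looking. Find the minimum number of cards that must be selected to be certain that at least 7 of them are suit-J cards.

In the worst case for collecting suit-J cards, every non-suit-J card comes out first.
There are 17 + 9 + 24 + 33 + 8 = 91 non-suit-J cards altogether.
After those, each further card must be suit-J, so 91 + 7 = 98 draws guarantee 7 suit-J cards.

98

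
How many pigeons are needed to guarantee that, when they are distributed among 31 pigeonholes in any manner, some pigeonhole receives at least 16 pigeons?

466

With 465 pigeons one could put exactly 15 in each of the 31 pigeonholes, and no pigeonhole would reach 16.
By the pigeonhole principle, one more pigeon must land in a pigeonhole that already has 15, giving it 16.
So 31 × 15 + 1 = 466 pigeons are required.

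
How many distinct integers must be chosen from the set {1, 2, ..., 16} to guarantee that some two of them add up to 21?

Two chosen integers sum to 21 exactly when both halves of some pair {x, 21−x} with 5 ≤ x ≤ 21−x ≤ 16 are chosen — 6 such pairs.
The remaining 4 elements (those with no distinct partner in range) can never complete a 21-sum, so the worst case takes all of them and one from each pair: 4 + 6 = 10.
By the pigeonhole principle, the 11th integer has to be the second member of some pair, so 10 + 1 = 11.

11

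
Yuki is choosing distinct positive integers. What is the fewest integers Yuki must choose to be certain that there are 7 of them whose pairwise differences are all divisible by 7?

43

Integers whose pairwise differences are multiples of 7 are exactly those sharing a remainder mod 7. By the pigeonhole principle, the 7 residue classes mod 7 are the pigeonholes.
With 42 integers one could put 6 in each residue class and have no class reach 7.
The 43rd integer pushes some class to 7, so 7·6 + 1 = 43.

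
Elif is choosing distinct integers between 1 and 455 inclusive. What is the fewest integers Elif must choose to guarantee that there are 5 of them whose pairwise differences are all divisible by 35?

141

Integers whose pairwise differences are multiples of 35 are exactly those sharing a remainder mod 35. By the pigeonhole principle, the 35 residue classes mod 35 are the pigeonholes.
With 140 integers one could put 4 in each residue class and have no class reach 5.
The 141st integer pushes some class to 5, so 35·4 + 1 = 141.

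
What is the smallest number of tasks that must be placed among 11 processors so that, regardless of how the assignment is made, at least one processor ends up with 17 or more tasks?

With 176 tasks one could put exactly 16 in each of the 11 processors, and no processor would reach 17.
By the pigeonhole principle, one more task must land in a processor that already has 16, giving it 17.
So 11 × 16 + 1 = 177 tasks are required.

177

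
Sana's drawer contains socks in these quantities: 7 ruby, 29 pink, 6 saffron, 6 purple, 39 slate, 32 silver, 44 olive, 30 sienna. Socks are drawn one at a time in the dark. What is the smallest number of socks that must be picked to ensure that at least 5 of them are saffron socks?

In the worst case for collecting saffron socks, every non-saffron sock comes out first.
There are 7 + 29 + 6 + 39 + 32 + 44 + 30 = 187 non-saffron socks altogether.
After those, each further sock must be saffron, so 187 + 5 = 192 draws guarantee 5 saffron socks.

192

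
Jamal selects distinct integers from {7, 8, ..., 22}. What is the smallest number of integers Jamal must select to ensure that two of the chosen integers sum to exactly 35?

12

A set avoiding the sum 35 can contain at most one of each pair {x, 35−x}, plus the 6 elements whose complement lies outside the range.
The integers 7, …, 17 (11 of them) are such a set: any two sum to at least 7+8 = 15 and at most 16+17 = 33 < 35.
By the pigeonhole principle, any 12th integer completes one of the 5 pairs, so 12 choices force a sum of 35.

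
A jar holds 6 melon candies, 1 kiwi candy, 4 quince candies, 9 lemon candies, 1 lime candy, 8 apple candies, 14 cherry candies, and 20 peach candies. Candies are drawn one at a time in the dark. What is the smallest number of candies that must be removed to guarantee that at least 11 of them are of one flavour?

50

By pigeonhole, the 8 flavours are the holes; the candies drawn are the pigeons.
To avoid 11 of any one flavour, the worst case takes at most 10 of each flavour, or every candy of a flavour that has fewer than 10.
That gives 6 + 1 + 4 + 9 + 1 + 8 + 10 + 10 = 49 candies with no flavour reaching 11.
The next candy forces some flavour to 11, so 49 + 1 = 50.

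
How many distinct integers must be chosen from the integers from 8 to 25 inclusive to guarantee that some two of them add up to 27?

A set avoiding the sum 27 can contain at most one of each pair {x, 27−x}, plus the 6 elements whose complement lies outside the range.
The integers 14, …, 25 (12 of them) are such a set: any two sum to at least 14+15 = 29 > 27.
Any 13th integer completes one of the 6 pairs, so 13 choices force a sum of 27.

13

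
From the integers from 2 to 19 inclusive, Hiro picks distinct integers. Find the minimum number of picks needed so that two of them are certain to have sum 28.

14

Group the elements by complementary pair {x, 28−x}: {9,19}, {10,18}, {11,17}, …, giving 5 two-element pairs, the single value 14 (it cannot pair with itself since the integers are distinct), and 7 integers whose partner 28−x falls outside [2,19].
By the pigeonhole principle, treating each of those 13 groups as a pigeonhole, one can pick one integer per group — 13 integers — with no two summing to 28.
The 14th integer lands in an occupied pair, forcing a sum of 28.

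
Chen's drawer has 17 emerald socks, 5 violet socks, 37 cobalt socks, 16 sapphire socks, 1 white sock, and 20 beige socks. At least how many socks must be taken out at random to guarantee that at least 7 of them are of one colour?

31

Put each drawn sock into a box by colour. The largest draw with every box below 7 takes min(count, 6) from each colour; colours with fewer than 6 contribute all they have.
Σ min(cᵢ, 6) = 6 + 5 + 6 + 6 + 1 + 6 = 30.
Draw number 30 + 1 = 31 must push one box to 7.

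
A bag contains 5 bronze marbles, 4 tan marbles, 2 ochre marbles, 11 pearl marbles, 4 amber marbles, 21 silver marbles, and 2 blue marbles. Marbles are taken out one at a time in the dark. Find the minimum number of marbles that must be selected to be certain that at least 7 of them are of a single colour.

30

By the pigeonhole principle, the 7 colours are the holes; the marbles drawn are the pigeons.
To avoid 7 of any one colour, the worst case takes at most 6 of each colour, or every marble of a colour that has fewer than 6.
That gives 5 + 4 + 2 + 6 + 4 + 6 + 2 = 29 marbles with no colour reaching 7.
The next marble forces some colour to 7, so 29 + 1 = 30.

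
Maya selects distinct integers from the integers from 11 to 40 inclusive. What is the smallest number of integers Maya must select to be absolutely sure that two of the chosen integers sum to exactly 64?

Two chosen integers sum to 64 exactly when both halves of some pair {x, 64−x} with 24 ≤ x ≤ 64−x ≤ 40 are chosen — 8 such pairs.
The remaining 14 elements (those with no distinct partner in range) can never complete a 64-sum, so the worst case takes all of them and one from each pair: 14 + 8 = 22.
The 23rd integer has to be the second member of some pair, so 22 + 1 = 23.

23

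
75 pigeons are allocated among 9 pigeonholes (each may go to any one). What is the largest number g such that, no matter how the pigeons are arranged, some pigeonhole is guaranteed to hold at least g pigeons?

The 9 pigeonholes are the holes and the 75 pigeons are the pigeons.
If every pigeonhole held at most 8 pigeons, the total would be at most 9 × 8 = 72, which is less than 75.
So some pigeonhole holds at least ⌈75/9⌉ = 9 pigeons.

9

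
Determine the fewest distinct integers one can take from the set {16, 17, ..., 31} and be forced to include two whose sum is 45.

A set avoiding the sum 45 can contain at most one of each pair {x, 45−x}, plus the 2 elements whose complement lies outside the range.
The integers 23, …, 31 (9 of them) are such a set: any two sum to at least 23+24 = 47 > 45.
Any 10th integer completes one of the 7 pairs, so 10 choices force a sum of 45.

10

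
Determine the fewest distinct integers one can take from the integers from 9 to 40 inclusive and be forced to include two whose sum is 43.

20

A set avoiding the sum 43 can contain at most one of each pair {x, 43−x}, plus the 6 elements whose complement lies outside the range.
The integers 22, …, 40 (19 of them) are such a set: any two sum to at least 22+23 = 45 > 43.
Any 20th integer completes one of the 13 pairs, so 20 choices force a sum of 43.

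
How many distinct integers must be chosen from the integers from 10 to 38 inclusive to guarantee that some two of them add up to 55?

19

Group the elements by complementary pair {x, 55−x}: {17,38}, {18,37}, {19,36}, …, giving 11 two-element pairs and 7 integers whose partner 55−x falls outside [10,38].
Pigeonhole: treating each of those 18 groups as a pigeonhole, one can pick one integer per group — 18 integers — with no two summing to 55.
The 19th integer lands in an occupied pair, forcing a sum of 55.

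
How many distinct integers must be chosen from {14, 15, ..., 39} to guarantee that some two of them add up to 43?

19

A set avoiding the sum 43 can contain at most one of each pair {x, 43−x}, plus the 10 elements whose complement lies outside the range.
The integers 22, …, 39 (18 of them) are such a set: any two sum to at least 22+23 = 45 > 43.
Pigeonhole: any 19th integer completes one of the 8 pairs, so 19 choices force a sum of 43.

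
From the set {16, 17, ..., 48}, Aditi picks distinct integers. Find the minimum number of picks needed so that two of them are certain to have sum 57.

21

Two chosen integers sum to 57 exactly when both halves of some pair {x, 57−x} with 16 ≤ x ≤ 57−x ≤ 41 are chosen — 13 such pairs.
The remaining 7 elements (those with no distinct partner in range) can never complete a 57-sum, so the worst case takes all of them and one from each pair: 7 + 13 = 20.
Pigeonhole: the 21st integer has to be the second member of some pair, so 20 + 1 = 21.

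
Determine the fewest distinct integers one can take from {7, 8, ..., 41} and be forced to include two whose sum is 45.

Group the elements by complementary pair {x, 45−x}: {7,38}, {8,37}, {9,36}, …, giving 16 two-element pairs and 3 integers whose partner 45−x falls outside [7,41].
By the pigeonhole principle, treating each of those 19 groups as a pigeonhole, one can pick one integer per group — 19 integers — with no two summing to 45.
The 20th integer lands in an occupied pair, forcing a sum of 45.

20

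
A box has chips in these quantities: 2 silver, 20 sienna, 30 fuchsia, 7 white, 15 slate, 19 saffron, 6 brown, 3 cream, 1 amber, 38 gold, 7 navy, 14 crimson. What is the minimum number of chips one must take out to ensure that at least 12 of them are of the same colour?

By pigeonhole, the 12 colours are the holes; the chips drawn are the pigeons.
To avoid 12 of any one colour, the worst case takes at most 11 of each colour, or every chip of a colour that has fewer than 11.
That gives 2 + 11 + 11 + 7 + 11 + 11 + 6 + 3 + 1 + 11 + 7 + 11 = 92 chips with no colour reaching 12.
The next chip forces some colour to 12, so 92 + 1 = 93.

93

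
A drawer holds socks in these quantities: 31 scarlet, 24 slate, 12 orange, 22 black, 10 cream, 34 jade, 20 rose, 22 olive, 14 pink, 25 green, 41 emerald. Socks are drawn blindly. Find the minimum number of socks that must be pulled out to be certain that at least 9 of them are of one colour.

89

The 11 colours are the holes; the socks drawn are the pigeons.
To avoid 9 of any one colour, the worst case takes at most 8 of each colour.
That gives 8 + 8 + 8 + 8 + 8 + 8 + 8 + 8 + 8 + 8 + 8 = 88 socks with no colour reaching 9.
The next sock forces some colour to 9, so 88 + 1 = 89.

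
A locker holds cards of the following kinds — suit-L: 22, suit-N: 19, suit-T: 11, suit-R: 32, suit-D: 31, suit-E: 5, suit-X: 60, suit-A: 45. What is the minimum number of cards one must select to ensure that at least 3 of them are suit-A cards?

183

In the worst case for collecting suit-A cards, every non-suit-A card comes out first.
There are 22 + 19 + 11 + 32 + 31 + 5 + 60 = 180 non-suit-A cards altogether.
After those, each further card must be suit-A, so 180 + 3 = 183 draws guarantee 3 suit-A cards.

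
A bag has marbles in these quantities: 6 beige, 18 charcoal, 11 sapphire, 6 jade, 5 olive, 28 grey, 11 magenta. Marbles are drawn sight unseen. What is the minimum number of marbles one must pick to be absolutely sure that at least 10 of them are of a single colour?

54

By pigeonhole, put each drawn marble into a box by colour. The largest draw with every box below 10 takes min(count, 9) from each colour; colours with fewer than 9 contribute all they have.
Σ min(cᵢ, 9) = 6 + 9 + 9 + 6 + 5 + 9 + 9 = 53.
Draw number 53 + 1 = 54 must push one box to 10.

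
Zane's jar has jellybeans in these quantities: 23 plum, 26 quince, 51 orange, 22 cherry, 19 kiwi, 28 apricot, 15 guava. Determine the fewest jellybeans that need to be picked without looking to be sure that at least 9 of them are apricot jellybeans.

165

In the worst case for collecting apricot jellybeans, every non-apricot jellybean comes out first.
There are 23 + 26 + 51 + 22 + 19 + 15 = 156 non-apricot jellybeans altogether.
After those, each further jellybean must be apricot, so 156 + 9 = 165 draws guarantee 9 apricot jellybeans.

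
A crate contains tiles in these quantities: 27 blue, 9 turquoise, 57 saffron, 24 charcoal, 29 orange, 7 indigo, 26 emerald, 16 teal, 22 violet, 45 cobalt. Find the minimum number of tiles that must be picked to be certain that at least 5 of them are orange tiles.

238

In the worst case for collecting orange tiles, every non-orange tile comes out first.
There are 27 + 9 + 57 + 24 + 7 + 26 + 16 + 22 + 45 = 233 non-orange tiles altogether.
After those, each further tile must be orange, so 233 + 5 = 238 draws guarantee 5 orange tiles.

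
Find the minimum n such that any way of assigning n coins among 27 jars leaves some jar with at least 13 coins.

With 324 coins one could put exactly 12 in each of the 27 jars, and no jar would reach 13.
Pigeonhole: one more coin must land in a jar that already has 12, giving it 13.
So 27 × 12 + 1 = 325 coins are required.

325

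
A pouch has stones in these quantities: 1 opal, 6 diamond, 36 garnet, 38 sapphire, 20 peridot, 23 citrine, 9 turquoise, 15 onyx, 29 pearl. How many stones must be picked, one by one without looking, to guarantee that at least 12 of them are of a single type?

An adversary could hand out at most 11 stones per type (opal, diamond, turquoise run out sooner): 1 + 6 + 11 + 11 + 11 + 11 + 9 + 11 + 11 = 82 stones and still no type has 12.
Pigeonhole: one more stone lands in a type already at 11, so 83 draws are enough and 82 are not.

83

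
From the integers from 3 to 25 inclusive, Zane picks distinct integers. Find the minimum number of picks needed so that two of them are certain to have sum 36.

17

Two chosen integers sum to 36 exactly when both halves of some pair {x, 36−x} with 11 ≤ x ≤ 36−x ≤ 25 are chosen — 7 such pairs.
The remaining 9 elements (those with no distinct partner in range) can never complete a 36-sum, so the worst case takes all of them and one from each pair: 9 + 7 = 16.
By the pigeonhole principle, the 17th integer has to be the second member of some pair, so 16 + 1 = 17.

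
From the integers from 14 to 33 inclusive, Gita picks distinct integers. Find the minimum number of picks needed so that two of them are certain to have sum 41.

Group the elements by complementary pair {x, 41−x}: {14,27}, {15,26}, {16,25}, …, giving 7 two-element pairs and 6 integers whose partner 41−x falls outside [14,33].
By the pigeonhole principle, treating each of those 13 groups as a pigeonhole, one can pick one integer per group — 13 integers — with no two summing to 41.
The 14th integer lands in an occupied pair, forcing a sum of 41.

14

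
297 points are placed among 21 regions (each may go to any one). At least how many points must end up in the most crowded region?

15

Pigeonhole: the 21 regions are the holes and the 297 points are the pigeons.
If every region held at most 14 points, the total would be at most 21 × 14 = 294, which is less than 297.
So some region holds at least ⌈297/21⌉ = 15 points.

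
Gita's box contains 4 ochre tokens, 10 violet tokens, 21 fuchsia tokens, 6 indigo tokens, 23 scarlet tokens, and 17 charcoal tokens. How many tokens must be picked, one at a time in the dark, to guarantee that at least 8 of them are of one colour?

39

An adversary could hand out at most 7 tokens per colour (ochre, indigo run out sooner): 4 + 7 + 7 + 6 + 7 + 7 = 38 tokens and still no colour has 8.
Pigeonhole: one more token lands in a colour already at 7, so 39 draws are enough and 38 are not.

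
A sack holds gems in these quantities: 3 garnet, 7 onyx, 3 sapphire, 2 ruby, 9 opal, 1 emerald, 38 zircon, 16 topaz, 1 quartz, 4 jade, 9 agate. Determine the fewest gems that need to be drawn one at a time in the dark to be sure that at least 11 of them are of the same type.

An adversary could hand out at most 10 gems per type (9 types run out sooner): 3 + 7 + 3 + 2 + 9 + 1 + 10 + 10 + 1 + 4 + 9 = 59 gems and still no type has 11.
By pigeonhole, one more gem lands in a type already at 10, so 60 draws are enough and 59 are not.

60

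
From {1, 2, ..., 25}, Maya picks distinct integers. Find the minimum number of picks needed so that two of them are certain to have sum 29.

15

Two chosen integers sum to 29 exactly when both halves of some pair {x, 29−x} with 4 ≤ x ≤ 29−x ≤ 25 are chosen — 11 such pairs.
The remaining 3 elements (those with no distinct partner in range) can never complete a 29-sum, so the worst case takes all of them and one from each pair: 3 + 11 = 14.
The 15th integer has to be the second member of some pair, so 14 + 1 = 15.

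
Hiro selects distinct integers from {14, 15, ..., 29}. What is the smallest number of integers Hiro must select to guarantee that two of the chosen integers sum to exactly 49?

Group the elements by complementary pair {x, 49−x}: {20,29}, {21,28}, {22,27}, …, giving 5 two-element pairs and 6 integers whose partner 49−x falls outside [14,29].
Treating each of those 11 groups as a pigeonhole, one can pick one integer per group — 11 integers — with no two summing to 49.
The 12th integer lands in an occupied pair, forcing a sum of 49.

12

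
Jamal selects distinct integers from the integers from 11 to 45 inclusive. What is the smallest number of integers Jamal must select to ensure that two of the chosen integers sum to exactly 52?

A set avoiding the sum 52 can contain at most one of each pair {x, 52−x}, plus the 5 elements whose complement lies outside the range or equal to its own complement.
The integers 26, …, 45 (20 of them) are such a set: any two sum to at least 26+27 = 53 > 52.
By pigeonhole, any 21st integer completes one of the 15 pairs, so 21 choices force a sum of 52.

21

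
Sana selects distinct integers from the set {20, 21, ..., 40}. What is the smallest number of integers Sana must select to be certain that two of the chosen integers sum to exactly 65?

14

Group the elements by complementary pair {x, 65−x}: {25,40}, {26,39}, {27,38}, …, giving 8 two-element pairs and 5 integers whose partner 65−x falls outside [20,40].
Treating each of those 13 groups as a pigeonhole, one can pick one integer per group — 13 integers — with no two summing to 65.
The 14th integer lands in an occupied pair, forcing a sum of 65.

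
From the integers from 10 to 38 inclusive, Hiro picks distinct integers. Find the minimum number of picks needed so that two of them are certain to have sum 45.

Group the elements by complementary pair {x, 45−x}: {10,35}, {11,34}, {12,33}, …, giving 13 two-element pairs and 3 integers whose partner 45−x falls outside [10,38].
Treating each of those 16 groups as a pigeonhole, one can pick one integer per group — 16 integers — with no two summing to 45.
The 17th integer lands in an occupied pair, forcing a sum of 45.

17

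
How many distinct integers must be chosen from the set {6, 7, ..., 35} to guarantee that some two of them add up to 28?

23

Group the elements by complementary pair {x, 28−x}: {6,22}, {7,21}, {8,20}, …, giving 8 two-element pairs; the single value 14 (it cannot pair with itself since the integers are distinct); and 13 integers whose partner 28−x falls outside [6,35].
By pigeonhole, treating each of those 22 groups as a pigeonhole, one can pick one integer per group — 22 integers — with no two summing to 28.
The 23rd integer lands in an occupied pair, forcing a sum of 28.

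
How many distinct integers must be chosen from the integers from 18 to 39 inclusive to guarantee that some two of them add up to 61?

14

Group the elements by complementary pair {x, 61−x}: {22,39}, {23,38}, {24,37}, …, giving 9 two-element pairs and 4 integers whose partner 61−x falls outside [18,39].
By pigeonhole, treating each of those 13 groups as a pigeonhole, one can pick one integer per group — 13 integers — with no two summing to 61.
The 14th integer lands in an occupied pair, forcing a sum of 61.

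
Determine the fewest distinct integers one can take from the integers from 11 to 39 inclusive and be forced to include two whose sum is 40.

A set avoiding the sum 40 can contain at most one of each pair {x, 40−x}, plus the 11 elements whose complement lies outside the range or equal to its own complement.
The integers 20, …, 39 (20 of them) are such a set: any two sum to at least 20+21 = 41 > 40.
Pigeonhole: any 21st integer completes one of the 9 pairs, so 21 choices force a sum of 40.

21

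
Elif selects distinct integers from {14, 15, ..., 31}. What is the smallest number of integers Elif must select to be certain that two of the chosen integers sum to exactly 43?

11

A set avoiding the sum 43 can contain at most one of each pair {x, 43−x}, plus the 2 elements whose complement lies outside the range.
The integers 22, …, 31 (10 of them) are such a set: any two sum to at least 22+23 = 45 > 43.
By the pigeonhole principle, any 11th integer completes one of the 8 pairs, so 11 choices force a sum of 43.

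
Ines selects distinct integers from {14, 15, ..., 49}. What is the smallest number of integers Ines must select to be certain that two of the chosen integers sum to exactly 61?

20

A set avoiding the sum 61 can contain at most one of each pair {x, 61−x}, plus the 2 elements whose complement lies outside the range.
The integers 31, …, 49 (19 of them) are such a set: any two sum to at least 31+32 = 63 > 61.
Pigeonhole: any 20th integer completes one of the 17 pairs, so 20 choices force a sum of 61.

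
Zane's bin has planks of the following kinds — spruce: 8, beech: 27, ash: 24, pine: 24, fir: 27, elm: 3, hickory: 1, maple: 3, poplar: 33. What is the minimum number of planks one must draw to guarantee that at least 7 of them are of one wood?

The 9 woods are the holes; the planks drawn are the pigeons.
To avoid 7 of any one wood, the worst case takes at most 6 of each wood, or every plank of a wood that has fewer than 6.
That gives 6 + 6 + 6 + 6 + 6 + 3 + 1 + 3 + 6 = 43 planks with no wood reaching 7.
The next plank forces some wood to 7, so 43 + 1 = 44.

44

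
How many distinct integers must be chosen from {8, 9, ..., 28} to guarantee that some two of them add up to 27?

A set avoiding the sum 27 can contain at most one of each pair {x, 27−x}, plus the 9 elements whose complement lies outside the range.
The integers 14, …, 28 (15 of them) are such a set: any two sum to at least 14+15 = 29 > 27.
By the pigeonhole principle, any 16th integer completes one of the 6 pairs, so 16 choices force a sum of 27.

16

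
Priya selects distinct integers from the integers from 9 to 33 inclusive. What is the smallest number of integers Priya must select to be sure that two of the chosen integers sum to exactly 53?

Group the elements by complementary pair {x, 53−x}: {20,33}, {21,32}, {22,31}, …, giving 7 two-element pairs and 11 integers whose partner 53−x falls outside [9,33].
By pigeonhole, treating each of those 18 groups as a pigeonhole, one can pick one integer per group — 18 integers — with no two summing to 53.
The 19th integer lands in an occupied pair, forcing a sum of 53.

19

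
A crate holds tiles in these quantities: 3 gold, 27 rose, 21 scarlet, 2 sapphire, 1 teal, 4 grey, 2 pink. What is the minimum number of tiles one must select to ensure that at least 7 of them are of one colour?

25

An adversary could hand out at most 6 tiles per colour (5 colours run out sooner): 3 + 6 + 6 + 2 + 1 + 4 + 2 = 24 tiles and still no colour has 7.
One more tile lands in a colour already at 6, so 25 draws are enough and 24 are not.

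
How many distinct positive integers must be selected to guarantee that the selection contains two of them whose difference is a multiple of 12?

Integers whose pairwise differences are multiples of 12 are exactly those sharing a remainder mod 12. Pigeonhole: the 12 residue classes mod 12 are the pigeonholes.
With 12 integers one could put 1 in each residue class and have no class reach 2.
The 13th integer pushes some class to 2, so 12·1 + 1 = 13.

13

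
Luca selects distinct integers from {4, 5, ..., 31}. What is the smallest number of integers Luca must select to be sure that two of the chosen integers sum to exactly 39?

Group the elements by complementary pair {x, 39−x}: {8,31}, {9,30}, {10,29}, …, giving 12 two-element pairs and 4 integers whose partner 39−x falls outside [4,31].
Pigeonhole: treating each of those 16 groups as a pigeonhole, one can pick one integer per group — 16 integers — with no two summing to 39.
The 17th integer lands in an occupied pair, forcing a sum of 39.

17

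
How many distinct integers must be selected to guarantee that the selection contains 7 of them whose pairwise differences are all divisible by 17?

Integers whose pairwise differences are multiples of 17 are exactly those sharing a remainder mod 17. By pigeonhole, the 17 residue classes mod 17 are the pigeonholes.
With 102 integers one could put 6 in each residue class and have no class reach 7.
The 103rd integer pushes some class to 7, so 17·6 + 1 = 103.

103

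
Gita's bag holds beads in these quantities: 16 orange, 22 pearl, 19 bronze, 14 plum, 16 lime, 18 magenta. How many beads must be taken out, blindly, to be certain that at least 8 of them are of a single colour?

43

By pigeonhole, the 6 colours are the holes; the beads drawn are the pigeons.
To avoid 8 of any one colour, the worst case takes at most 7 of each colour.
That gives 7 + 7 + 7 + 7 + 7 + 7 = 42 beads with no colour reaching 8.
The next bead forces some colour to 8, so 42 + 1 = 43.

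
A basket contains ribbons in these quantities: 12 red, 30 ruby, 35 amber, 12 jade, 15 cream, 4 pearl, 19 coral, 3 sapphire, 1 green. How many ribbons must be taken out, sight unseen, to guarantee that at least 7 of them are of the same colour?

45

An adversary could hand out at most 6 ribbons per colour (pearl, sapphire, green run out sooner): 6 + 6 + 6 + 6 + 6 + 4 + 6 + 3 + 1 = 44 ribbons and still no colour has 7.
One more ribbon lands in a colour already at 6, so 45 draws are enough and 44 are not.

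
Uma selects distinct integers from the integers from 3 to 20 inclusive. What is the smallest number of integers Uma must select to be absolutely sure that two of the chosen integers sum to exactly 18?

13

A set avoiding the sum 18 can contain at most one of each pair {x, 18−x}, plus the 6 elements whose complement lies outside the range or equal to its own complement.
The integers 9, …, 20 (12 of them) are such a set: any two sum to at least 9+10 = 19 > 18.
By the pigeonhole principle, any 13th integer completes one of the 6 pairs, so 13 choices force a sum of 18.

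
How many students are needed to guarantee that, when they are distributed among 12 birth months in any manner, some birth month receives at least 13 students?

145

With 144 students one could put exactly 12 in each of the 12 birth months, and no birth month would reach 13.
By pigeonhole, one more student must land in a birth month that already has 12, giving it 13.
So 12 × 12 + 1 = 145 students are required.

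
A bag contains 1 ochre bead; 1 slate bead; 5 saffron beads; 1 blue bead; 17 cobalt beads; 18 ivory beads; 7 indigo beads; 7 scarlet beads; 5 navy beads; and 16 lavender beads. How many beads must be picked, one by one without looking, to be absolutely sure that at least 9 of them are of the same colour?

Put each drawn bead into a box by colour. The largest draw with every box below 9 takes min(count, 8) from each colour; colours with fewer than 8 contribute all they have.
Σ min(cᵢ, 8) = 1 + 1 + 5 + 1 + 8 + 8 + 7 + 7 + 5 + 8 = 51.
Draw number 51 + 1 = 52 must push one box to 9.

52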